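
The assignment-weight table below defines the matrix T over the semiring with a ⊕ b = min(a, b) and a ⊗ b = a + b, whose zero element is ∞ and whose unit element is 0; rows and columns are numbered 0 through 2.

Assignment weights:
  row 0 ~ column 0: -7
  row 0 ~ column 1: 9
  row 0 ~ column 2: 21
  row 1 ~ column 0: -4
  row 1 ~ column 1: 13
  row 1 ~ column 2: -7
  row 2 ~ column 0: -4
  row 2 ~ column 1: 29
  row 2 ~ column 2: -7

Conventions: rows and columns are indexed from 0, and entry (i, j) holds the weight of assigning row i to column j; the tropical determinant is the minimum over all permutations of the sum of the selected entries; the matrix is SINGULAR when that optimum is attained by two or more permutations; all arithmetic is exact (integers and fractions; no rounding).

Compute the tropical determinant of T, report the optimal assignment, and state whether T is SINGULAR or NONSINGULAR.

σ = (0, 1, 2): (-7) + 13 + (-7) = -1
σ = (0, 2, 1): (-7) + (-7) + 29 = 15
σ = (1, 0, 2): 9 + (-4) + (-7) = -2
σ = (1, 2, 0): 9 + (-7) + (-4) = -2
σ = (2, 0, 1): 21 + (-4) + 29 = 46
σ = (2, 1, 0): 21 + 13 + (-4) = 30
Optimal value attained by: σ = (1, 0, 2).
Answer: det⊕(T) = -2; verdict: SINGULAR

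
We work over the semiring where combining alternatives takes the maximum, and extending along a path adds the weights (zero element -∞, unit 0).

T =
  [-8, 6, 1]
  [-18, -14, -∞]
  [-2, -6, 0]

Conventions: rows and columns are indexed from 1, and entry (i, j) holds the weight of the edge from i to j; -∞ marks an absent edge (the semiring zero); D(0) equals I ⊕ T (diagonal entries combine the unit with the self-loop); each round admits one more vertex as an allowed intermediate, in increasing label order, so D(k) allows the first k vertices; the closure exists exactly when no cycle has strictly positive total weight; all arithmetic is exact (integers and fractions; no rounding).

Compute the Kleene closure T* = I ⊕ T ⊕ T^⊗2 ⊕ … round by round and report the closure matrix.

D(0):
  [0, 6, 1]
  [-18, 0, -∞]
  [-2, -6, 0]
D(1):
  [0, 6, 1]
  [-18, 0, -17]
  [-2, 4, 0]
D(2):
  [0, 6, 1]
  [-18, 0, -17]
  [-2, 4, 0]
D(3):
  [0, 6, 1]
  [-18, 0, -17]
  [-2, 4, 0]
Answer: T* = [[0, 6, 1], [-18, 0, -17], [-2, 4, 0]]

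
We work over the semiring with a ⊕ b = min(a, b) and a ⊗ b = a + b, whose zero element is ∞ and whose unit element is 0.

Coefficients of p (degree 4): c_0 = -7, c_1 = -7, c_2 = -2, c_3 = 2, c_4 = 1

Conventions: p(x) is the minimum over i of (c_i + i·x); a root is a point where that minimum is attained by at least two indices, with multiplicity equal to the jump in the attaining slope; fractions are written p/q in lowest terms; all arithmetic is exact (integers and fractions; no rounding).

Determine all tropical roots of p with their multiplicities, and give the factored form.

hull edge (i=0, c=-7) to (i=1, c=-7): slope 0, span 1
hull edge (i=1, c=-7) to (i=4, c=1): slope 8/3, span 3
Factored form: p(x) = 1 ⊗ (x ⊕ (-8/3)) ⊗ (x ⊕ (-8/3)) ⊗ (x ⊕ (-8/3)) ⊗ (x ⊕ 0)
Answer: roots = -8/3 (mult 3), 0 (mult 1)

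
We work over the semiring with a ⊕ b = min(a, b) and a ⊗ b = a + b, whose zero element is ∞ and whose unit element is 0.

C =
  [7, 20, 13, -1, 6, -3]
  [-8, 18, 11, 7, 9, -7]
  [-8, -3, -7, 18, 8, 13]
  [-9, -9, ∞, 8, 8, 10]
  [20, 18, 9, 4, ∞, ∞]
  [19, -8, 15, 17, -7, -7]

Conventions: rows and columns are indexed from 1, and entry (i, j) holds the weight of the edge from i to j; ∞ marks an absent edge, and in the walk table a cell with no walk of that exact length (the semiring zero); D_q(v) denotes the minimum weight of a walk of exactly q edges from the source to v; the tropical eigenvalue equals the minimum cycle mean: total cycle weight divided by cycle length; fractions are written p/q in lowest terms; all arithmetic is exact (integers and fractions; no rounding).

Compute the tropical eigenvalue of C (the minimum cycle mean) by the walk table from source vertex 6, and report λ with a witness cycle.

q=0: [∞, ∞, ∞, ∞, ∞, 0]
q=1: [19, -8, 15, 17, -7, -7]
q=2: [-16, -15, 2, -3, -14, -15]
q=3: [-23, -23, -5, -17, -22, -22]
q=4: [-31, -30, -13, -24, -29, -30]
q=5: [-38, -38, -20, -32, -37, -37]
q=6: [-46, -45, -28, -39, -44, -45]
Optimal cycle mean attained by: cycle 2->6->2, total (-7) + (-8), length 2.
Answer: λ = -15/2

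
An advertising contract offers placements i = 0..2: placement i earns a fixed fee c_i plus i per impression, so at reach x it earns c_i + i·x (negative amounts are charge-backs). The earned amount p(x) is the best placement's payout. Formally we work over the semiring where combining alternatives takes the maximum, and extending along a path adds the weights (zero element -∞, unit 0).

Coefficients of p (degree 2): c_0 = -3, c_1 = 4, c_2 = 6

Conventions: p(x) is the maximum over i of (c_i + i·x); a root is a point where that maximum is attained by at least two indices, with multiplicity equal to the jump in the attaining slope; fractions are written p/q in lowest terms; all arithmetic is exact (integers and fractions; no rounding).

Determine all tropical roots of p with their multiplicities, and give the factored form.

hull edge (i=0, c=-3) to (i=1, c=4): slope 7, span 1
hull edge (i=1, c=4) to (i=2, c=6): slope 2, span 1
Factored form: p(x) = 6 ⊗ (x ⊕ (-7)) ⊗ (x ⊕ (-2))
Answer: roots = -7 (mult 1), -2 (mult 1)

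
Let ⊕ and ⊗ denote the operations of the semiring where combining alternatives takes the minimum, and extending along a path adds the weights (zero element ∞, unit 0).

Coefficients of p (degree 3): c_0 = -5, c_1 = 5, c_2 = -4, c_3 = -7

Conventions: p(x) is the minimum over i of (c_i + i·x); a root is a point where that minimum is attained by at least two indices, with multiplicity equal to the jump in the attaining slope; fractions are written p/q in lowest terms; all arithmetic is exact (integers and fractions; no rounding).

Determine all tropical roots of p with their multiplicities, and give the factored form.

hull edge (i=0, c=-5) to (i=3, c=-7): slope -2/3, span 3
Factored form: p(x) = -7 ⊗ (x ⊕ 2/3) ⊗ (x ⊕ 2/3) ⊗ (x ⊕ 2/3)
Answer: roots = 2/3 (mult 3)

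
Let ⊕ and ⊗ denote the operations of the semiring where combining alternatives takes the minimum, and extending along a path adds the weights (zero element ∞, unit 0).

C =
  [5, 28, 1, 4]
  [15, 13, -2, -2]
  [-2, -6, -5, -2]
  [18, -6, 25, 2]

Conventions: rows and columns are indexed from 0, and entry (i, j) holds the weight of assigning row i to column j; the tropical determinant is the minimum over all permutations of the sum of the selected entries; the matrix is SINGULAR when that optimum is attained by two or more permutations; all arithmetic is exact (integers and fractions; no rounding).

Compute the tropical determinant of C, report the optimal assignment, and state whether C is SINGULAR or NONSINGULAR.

σ = (0, 1, 2, 3): 5 + 13 + (-5) + 2 = 15
σ = (0, 1, 3, 2): 5 + 13 + (-2) + 25 = 41
σ = (0, 2, 1, 3): 5 + (-2) + (-6) + 2 = -1
σ = (0, 2, 3, 1): 5 + (-2) + (-2) + (-6) = -5
σ = (0, 3, 1, 2): 5 + (-2) + (-6) + 25 = 22
σ = (0, 3, 2, 1): 5 + (-2) + (-5) + (-6) = -8
σ = (1, 0, 2, 3): 28 + 15 + (-5) + 2 = 40
σ = (1, 0, 3, 2): 28 + 15 + (-2) + 25 = 66
σ = (1, 2, 0, 3): 28 + (-2) + (-2) + 2 = 26
σ = (1, 2, 3, 0): 28 + (-2) + (-2) + 18 = 42
σ = (1, 3, 0, 2): 28 + (-2) + (-2) + 25 = 49
σ = (1, 3, 2, 0): 28 + (-2) + (-5) + 18 = 39
σ = (2, 0, 1, 3): 1 + 15 + (-6) + 2 = 12
σ = (2, 0, 3, 1): 1 + 15 + (-2) + (-6) = 8
σ = (2, 1, 0, 3): 1 + 13 + (-2) + 2 = 14
σ = (2, 1, 3, 0): 1 + 13 + (-2) + 18 = 30
σ = (2, 3, 0, 1): 1 + (-2) + (-2) + (-6) = -9
σ = (2, 3, 1, 0): 1 + (-2) + (-6) + 18 = 11
σ = (3, 0, 1, 2): 4 + 15 + (-6) + 25 = 38
σ = (3, 0, 2, 1): 4 + 15 + (-5) + (-6) = 8
σ = (3, 1, 0, 2): 4 + 13 + (-2) + 25 = 40
σ = (3, 1, 2, 0): 4 + 13 + (-5) + 18 = 30
σ = (3, 2, 0, 1): 4 + (-2) + (-2) + (-6) = -6
σ = (3, 2, 1, 0): 4 + (-2) + (-6) + 18 = 14
Optimal value attained by: σ = (2, 3, 0, 1).
Answer: det⊕(C) = -9; verdict: NONSINGULAR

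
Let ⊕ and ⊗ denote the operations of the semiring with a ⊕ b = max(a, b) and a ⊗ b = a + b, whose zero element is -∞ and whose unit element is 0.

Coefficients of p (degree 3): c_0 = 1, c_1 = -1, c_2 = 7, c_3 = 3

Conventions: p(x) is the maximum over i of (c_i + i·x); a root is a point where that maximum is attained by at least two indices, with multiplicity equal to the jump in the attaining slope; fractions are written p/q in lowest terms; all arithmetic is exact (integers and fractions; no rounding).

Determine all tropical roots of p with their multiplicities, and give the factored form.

hull edge (i=0, c=1) to (i=2, c=7): slope 3, span 2
hull edge (i=2, c=7) to (i=3, c=3): slope -4, span 1
Factored form: p(x) = 3 ⊗ (x ⊕ (-3)) ⊗ (x ⊕ (-3)) ⊗ (x ⊕ 4)
Answer: roots = -3 (mult 2), 4 (mult 1)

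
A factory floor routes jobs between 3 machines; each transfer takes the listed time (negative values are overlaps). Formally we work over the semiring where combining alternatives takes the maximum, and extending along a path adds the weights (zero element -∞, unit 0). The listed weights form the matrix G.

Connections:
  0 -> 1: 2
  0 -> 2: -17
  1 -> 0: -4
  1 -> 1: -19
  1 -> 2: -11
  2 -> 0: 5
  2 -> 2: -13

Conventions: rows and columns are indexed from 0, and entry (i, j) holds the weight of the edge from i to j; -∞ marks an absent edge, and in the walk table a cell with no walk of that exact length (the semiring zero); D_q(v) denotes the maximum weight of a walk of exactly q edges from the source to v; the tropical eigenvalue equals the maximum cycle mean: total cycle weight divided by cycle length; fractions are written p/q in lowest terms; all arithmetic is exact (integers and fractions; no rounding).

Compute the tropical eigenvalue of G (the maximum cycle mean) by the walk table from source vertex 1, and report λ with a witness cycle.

q=0: [-∞, 0, -∞]
q=1: [-4, -19, -11]
q=2: [-6, -2, -21]
q=3: [-6, -4, -13]
Optimal cycle mean attained by: cycle 0->1->0, total 2 + (-4), length 2.
Answer: λ = -1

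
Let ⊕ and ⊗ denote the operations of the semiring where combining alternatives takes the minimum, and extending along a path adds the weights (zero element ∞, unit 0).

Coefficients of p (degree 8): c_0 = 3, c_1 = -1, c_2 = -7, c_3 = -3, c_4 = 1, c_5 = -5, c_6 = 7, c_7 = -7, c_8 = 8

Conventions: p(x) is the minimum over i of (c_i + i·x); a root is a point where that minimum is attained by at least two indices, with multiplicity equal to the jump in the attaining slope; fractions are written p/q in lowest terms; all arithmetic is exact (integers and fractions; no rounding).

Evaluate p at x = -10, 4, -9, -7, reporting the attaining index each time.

p(-10) = min(3+0·(-10)=3, -1+1·(-10)=-11, -7+2·(-10)=-27, -3+3·(-10)=-33, 1+4·(-10)=-39, -5+5·(-10)=-55, 7+6·(-10)=-53, -7+7·(-10)=-77, 8+8·(-10)=-72) = -77 (attained by i=7)
p(4) = min(3+0·4=3, -1+1·4=3, -7+2·4=1, -3+3·4=9, 1+4·4=17, -5+5·4=15, 7+6·4=31, -7+7·4=21, 8+8·4=40) = 1 (attained by i=2)
p(-9) = min(3+0·(-9)=3, -1+1·(-9)=-10, -7+2·(-9)=-25, -3+3·(-9)=-30, 1+4·(-9)=-35, -5+5·(-9)=-50, 7+6·(-9)=-47, -7+7·(-9)=-70, 8+8·(-9)=-64) = -70 (attained by i=7)
p(-7) = min(3+0·(-7)=3, -1+1·(-7)=-8, -7+2·(-7)=-21, -3+3·(-7)=-24, 1+4·(-7)=-27, -5+5·(-7)=-40, 7+6·(-7)=-35, -7+7·(-7)=-56, 8+8·(-7)=-48) = -56 (attained by i=7)
Answer: p(-10) = -77; p(4) = 1; p(-9) = -70; p(-7) = -56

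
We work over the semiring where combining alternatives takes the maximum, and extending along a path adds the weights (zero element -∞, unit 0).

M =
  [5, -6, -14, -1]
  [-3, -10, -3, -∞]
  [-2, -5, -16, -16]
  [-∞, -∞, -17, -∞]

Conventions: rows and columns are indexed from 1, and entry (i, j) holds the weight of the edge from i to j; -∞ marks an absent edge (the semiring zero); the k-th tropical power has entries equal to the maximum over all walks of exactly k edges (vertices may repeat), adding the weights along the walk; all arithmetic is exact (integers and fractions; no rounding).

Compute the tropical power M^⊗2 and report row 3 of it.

M^⊗2:
  [10, -1, -9, 4]
  [2, -8, -13, -4]
  [3, -8, -8, -3]
  [-19, -22, -33, -33]
Answer: row 3 of M^⊗2 = [3, -8, -8, -3]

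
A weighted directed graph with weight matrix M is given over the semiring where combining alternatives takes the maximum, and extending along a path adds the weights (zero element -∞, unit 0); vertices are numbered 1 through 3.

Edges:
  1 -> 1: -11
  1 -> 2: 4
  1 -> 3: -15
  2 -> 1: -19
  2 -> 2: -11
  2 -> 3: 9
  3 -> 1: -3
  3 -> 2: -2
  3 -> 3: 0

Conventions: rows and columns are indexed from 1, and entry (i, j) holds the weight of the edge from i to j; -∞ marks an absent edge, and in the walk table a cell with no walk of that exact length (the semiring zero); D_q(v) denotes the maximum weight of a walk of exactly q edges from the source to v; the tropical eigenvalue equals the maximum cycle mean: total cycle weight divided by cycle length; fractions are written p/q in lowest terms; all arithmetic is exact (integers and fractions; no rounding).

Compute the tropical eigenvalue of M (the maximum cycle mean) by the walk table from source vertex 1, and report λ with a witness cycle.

q=0: [0, -∞, -∞]
q=1: [-11, 4, -15]
q=2: [-15, -7, 13]
q=3: [10, 11, 13]
Optimal cycle mean attained by: cycle 2->3->2, total 9 + (-2), length 2.
Answer: λ = 7/2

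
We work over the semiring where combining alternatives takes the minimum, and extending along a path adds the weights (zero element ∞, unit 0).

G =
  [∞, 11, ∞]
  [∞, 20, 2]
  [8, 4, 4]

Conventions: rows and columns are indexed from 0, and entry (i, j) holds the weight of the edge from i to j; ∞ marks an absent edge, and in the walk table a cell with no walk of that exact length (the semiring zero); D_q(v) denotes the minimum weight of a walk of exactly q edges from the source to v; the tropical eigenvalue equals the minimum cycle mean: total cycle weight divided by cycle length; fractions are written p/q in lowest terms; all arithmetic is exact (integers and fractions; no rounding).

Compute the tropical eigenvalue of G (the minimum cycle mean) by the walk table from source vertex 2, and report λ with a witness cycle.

q=0: [∞, ∞, 0]
q=1: [8, 4, 4]
q=2: [12, 8, 6]
q=3: [14, 10, 10]
Optimal cycle mean attained by: cycle 1->2->1, total 2 + 4, length 2.
Answer: λ = 3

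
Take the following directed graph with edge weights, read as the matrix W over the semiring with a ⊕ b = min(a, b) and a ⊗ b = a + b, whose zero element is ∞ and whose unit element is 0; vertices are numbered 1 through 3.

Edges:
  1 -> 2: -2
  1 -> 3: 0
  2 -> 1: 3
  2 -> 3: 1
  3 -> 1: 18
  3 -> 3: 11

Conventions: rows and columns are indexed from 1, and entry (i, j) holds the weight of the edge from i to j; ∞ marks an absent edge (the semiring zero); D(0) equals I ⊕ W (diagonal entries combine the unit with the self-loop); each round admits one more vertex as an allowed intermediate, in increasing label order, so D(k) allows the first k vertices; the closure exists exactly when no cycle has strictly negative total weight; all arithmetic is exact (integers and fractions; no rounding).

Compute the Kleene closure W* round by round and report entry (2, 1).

D(0):
  [0, -2, 0]
  [3, 0, 1]
  [18, ∞, 0]
D(1):
  [0, -2, 0]
  [3, 0, 1]
  [18, 16, 0]
D(2):
  [0, -2, -1]
  [3, 0, 1]
  [18, 16, 0]
D(3):
  [0, -2, -1]
  [3, 0, 1]
  [18, 16, 0]
Answer: W*[2][1] = 3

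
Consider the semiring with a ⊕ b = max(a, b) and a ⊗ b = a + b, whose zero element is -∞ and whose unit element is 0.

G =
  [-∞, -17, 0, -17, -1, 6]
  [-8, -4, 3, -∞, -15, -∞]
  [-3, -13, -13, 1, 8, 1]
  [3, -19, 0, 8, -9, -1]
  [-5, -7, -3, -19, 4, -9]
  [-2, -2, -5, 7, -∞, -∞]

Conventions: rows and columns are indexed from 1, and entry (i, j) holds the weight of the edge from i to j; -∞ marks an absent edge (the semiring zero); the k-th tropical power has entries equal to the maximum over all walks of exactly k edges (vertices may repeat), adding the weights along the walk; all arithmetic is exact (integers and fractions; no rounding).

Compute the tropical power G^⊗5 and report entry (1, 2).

G^⊗2:
  [4, 4, 1, 13, 8, 1]
  [0, -8, -1, 4, 11, 4]
  [4, 1, 5, 9, 12, 3]
  [11, -3, 8, 16, 8, 9]
  [-1, -3, 1, -2, 8, 1]
  [10, -6, 7, 15, 3, 6]
G^⊗3:
  [16, 1, 13, 21, 12, 12]
  [7, 4, 8, 12, 15, 6]
  [12, 5, 9, 17, 16, 10]
  [19, 7, 16, 24, 16, 17]
  [3, 1, 5, 8, 12, 5]
  [18, 4, 15, 23, 15, 16]
G^⊗4:
  [24, 10, 21, 29, 21, 22]
  [15, 8, 12, 20, 19, 13]
  [20, 9, 17, 25, 20, 18]
  [27, 15, 24, 32, 24, 25]
  [11, 5, 9, 16, 16, 9]
  [26, 14, 23, 31, 23, 24]
G^⊗5:
  [32, 20, 29, 37, 29, 30]
  [23, 12, 20, 28, 23, 21]
  [28, 16, 25, 33, 25, 26]
  [35, 23, 32, 40, 32, 33]
  [19, 9, 16, 24, 20, 17]
  [34, 22, 31, 39, 31, 32]
Key observation: the optimum is the walk 1->6->4->1->6->2, with weight 6 + 7 + 3 + 6 + (-2) = 20.
Optimal value attained by: walk 1->6->4->1->6->2.
Answer: (G^⊗5)[1][2] = 20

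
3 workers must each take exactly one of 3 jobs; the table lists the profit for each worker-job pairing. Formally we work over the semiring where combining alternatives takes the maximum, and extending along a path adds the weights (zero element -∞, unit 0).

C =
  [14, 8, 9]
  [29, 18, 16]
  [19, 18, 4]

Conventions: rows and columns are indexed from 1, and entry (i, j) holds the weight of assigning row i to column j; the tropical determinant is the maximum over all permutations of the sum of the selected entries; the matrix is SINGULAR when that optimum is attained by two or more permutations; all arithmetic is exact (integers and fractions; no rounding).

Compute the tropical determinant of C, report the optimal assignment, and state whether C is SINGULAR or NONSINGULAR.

σ = (1, 2, 3): 14 + 18 + 4 = 36
σ = (1, 3, 2): 14 + 16 + 18 = 48
σ = (2, 1, 3): 8 + 29 + 4 = 41
σ = (2, 3, 1): 8 + 16 + 19 = 43
σ = (3, 1, 2): 9 + 29 + 18 = 56
σ = (3, 2, 1): 9 + 18 + 19 = 46
Optimal value attained by: σ = (3, 1, 2).
Answer: det⊕(C) = 56; verdict: NONSINGULAR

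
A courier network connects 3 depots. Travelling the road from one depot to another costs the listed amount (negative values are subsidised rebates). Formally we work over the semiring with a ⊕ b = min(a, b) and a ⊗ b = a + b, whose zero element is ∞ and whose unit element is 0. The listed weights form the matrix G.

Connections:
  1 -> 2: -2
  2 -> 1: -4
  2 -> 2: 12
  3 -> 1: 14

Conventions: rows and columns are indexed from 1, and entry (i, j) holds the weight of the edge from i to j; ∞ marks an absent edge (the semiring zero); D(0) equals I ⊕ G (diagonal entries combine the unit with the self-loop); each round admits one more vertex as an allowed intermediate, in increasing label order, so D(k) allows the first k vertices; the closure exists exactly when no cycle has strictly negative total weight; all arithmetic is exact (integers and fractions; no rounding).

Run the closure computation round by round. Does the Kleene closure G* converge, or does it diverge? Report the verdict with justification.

D(0):
  [0, -2, ∞]
  [-4, 0, ∞]
  [14, ∞, 0]
Detection: at round 1, diagonal entry (2, 2) turns strictly negative.
Key observation: the cycle 2->1->2 has total weight (-4) + (-2), which is strictly negative.
Answer: DIVERGES — negative cycle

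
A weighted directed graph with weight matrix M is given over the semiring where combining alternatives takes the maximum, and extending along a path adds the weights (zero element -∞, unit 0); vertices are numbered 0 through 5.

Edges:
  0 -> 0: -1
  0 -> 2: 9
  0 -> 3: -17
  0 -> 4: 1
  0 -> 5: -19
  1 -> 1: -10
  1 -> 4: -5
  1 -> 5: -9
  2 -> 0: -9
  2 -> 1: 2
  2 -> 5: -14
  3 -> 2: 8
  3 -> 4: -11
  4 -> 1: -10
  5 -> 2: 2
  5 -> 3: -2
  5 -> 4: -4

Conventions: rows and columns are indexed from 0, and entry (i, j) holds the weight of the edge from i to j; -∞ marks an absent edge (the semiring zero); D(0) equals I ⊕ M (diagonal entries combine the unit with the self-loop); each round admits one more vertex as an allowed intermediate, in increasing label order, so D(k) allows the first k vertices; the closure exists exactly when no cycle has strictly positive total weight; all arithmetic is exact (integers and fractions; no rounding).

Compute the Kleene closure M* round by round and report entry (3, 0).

D(0):
  [0, -∞, 9, -17, 1, -19]
  [-∞, 0, -∞, -∞, -5, -9]
  [-9, 2, 0, -∞, -∞, -14]
  [-∞, -∞, 8, 0, -11, -∞]
  [-∞, -10, -∞, -∞, 0, -∞]
  [-∞, -∞, 2, -2, -4, 0]
D(1):
  [0, -∞, 9, -17, 1, -19]
  [-∞, 0, -∞, -∞, -5, -9]
  [-9, 2, 0, -26, -8, -14]
  [-∞, -∞, 8, 0, -11, -∞]
  [-∞, -10, -∞, -∞, 0, -∞]
  [-∞, -∞, 2, -2, -4, 0]
D(2):
  [0, -∞, 9, -17, 1, -19]
  [-∞, 0, -∞, -∞, -5, -9]
  [-9, 2, 0, -26, -3, -7]
  [-∞, -∞, 8, 0, -11, -∞]
  [-∞, -10, -∞, -∞, 0, -19]
  [-∞, -∞, 2, -2, -4, 0]
D(3):
  [0, 11, 9, -17, 6, 2]
  [-∞, 0, -∞, -∞, -5, -9]
  [-9, 2, 0, -26, -3, -7]
  [-1, 10, 8, 0, 5, 1]
  [-∞, -10, -∞, -∞, 0, -19]
  [-7, 4, 2, -2, -1, 0]
D(4):
  [0, 11, 9, -17, 6, 2]
  [-∞, 0, -∞, -∞, -5, -9]
  [-9, 2, 0, -26, -3, -7]
  [-1, 10, 8, 0, 5, 1]
  [-∞, -10, -∞, -∞, 0, -19]
  [-3, 8, 6, -2, 3, 0]
D(5):
  [0, 11, 9, -17, 6, 2]
  [-∞, 0, -∞, -∞, -5, -9]
  [-9, 2, 0, -26, -3, -7]
  [-1, 10, 8, 0, 5, 1]
  [-∞, -10, -∞, -∞, 0, -19]
  [-3, 8, 6, -2, 3, 0]
D(6):
  [0, 11, 9, 0, 6, 2]
  [-12, 0, -3, -11, -5, -9]
  [-9, 2, 0, -9, -3, -7]
  [-1, 10, 8, 0, 5, 1]
  [-22, -10, -13, -21, 0, -19]
  [-3, 8, 6, -2, 3, 0]
Answer: M*[3][0] = -1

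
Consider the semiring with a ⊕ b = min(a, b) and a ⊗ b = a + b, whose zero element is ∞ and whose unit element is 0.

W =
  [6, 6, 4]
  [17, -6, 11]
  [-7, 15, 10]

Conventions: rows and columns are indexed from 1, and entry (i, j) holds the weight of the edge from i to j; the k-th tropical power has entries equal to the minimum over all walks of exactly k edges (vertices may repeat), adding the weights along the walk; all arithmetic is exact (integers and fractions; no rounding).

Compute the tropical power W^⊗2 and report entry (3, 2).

W^⊗2:
  [-3, 0, 10]
  [4, -12, 5]
  [-1, -1, -3]
Key observation: the optimum is the walk 3->1->2, with weight (-7) + 6 = -1.
Optimal value attained by: walk 3->1->2.
Answer: (W^⊗2)[3][2] = -1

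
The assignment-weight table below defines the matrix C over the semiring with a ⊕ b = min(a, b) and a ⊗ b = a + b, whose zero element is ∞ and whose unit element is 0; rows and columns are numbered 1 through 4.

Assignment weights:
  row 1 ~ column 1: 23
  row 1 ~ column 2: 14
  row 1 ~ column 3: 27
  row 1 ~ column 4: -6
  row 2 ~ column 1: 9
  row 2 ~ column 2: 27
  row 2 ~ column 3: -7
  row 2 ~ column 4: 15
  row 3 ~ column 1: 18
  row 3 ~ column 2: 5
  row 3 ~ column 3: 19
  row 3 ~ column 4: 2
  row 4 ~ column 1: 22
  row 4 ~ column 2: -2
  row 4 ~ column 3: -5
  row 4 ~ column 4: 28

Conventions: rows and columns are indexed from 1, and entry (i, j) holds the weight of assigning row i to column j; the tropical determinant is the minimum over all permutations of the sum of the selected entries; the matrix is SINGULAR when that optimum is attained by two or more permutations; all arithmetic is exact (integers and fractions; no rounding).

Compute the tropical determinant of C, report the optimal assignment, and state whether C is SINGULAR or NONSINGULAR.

σ = (1, 2, 3, 4): 23 + 27 + 19 + 28 = 97
σ = (1, 2, 4, 3): 23 + 27 + 2 + (-5) = 47
σ = (1, 3, 2, 4): 23 + (-7) + 5 + 28 = 49
σ = (1, 3, 4, 2): 23 + (-7) + 2 + (-2) = 16
σ = (1, 4, 2, 3): 23 + 15 + 5 + (-5) = 38
σ = (1, 4, 3, 2): 23 + 15 + 19 + (-2) = 55
σ = (2, 1, 3, 4): 14 + 9 + 19 + 28 = 70
σ = (2, 1, 4, 3): 14 + 9 + 2 + (-5) = 20
σ = (2, 3, 1, 4): 14 + (-7) + 18 + 28 = 53
σ = (2, 3, 4, 1): 14 + (-7) + 2 + 22 = 31
σ = (2, 4, 1, 3): 14 + 15 + 18 + (-5) = 42
σ = (2, 4, 3, 1): 14 + 15 + 19 + 22 = 70
σ = (3, 1, 2, 4): 27 + 9 + 5 + 28 = 69
σ = (3, 1, 4, 2): 27 + 9 + 2 + (-2) = 36
σ = (3, 2, 1, 4): 27 + 27 + 18 + 28 = 100
σ = (3, 2, 4, 1): 27 + 27 + 2 + 22 = 78
σ = (3, 4, 1, 2): 27 + 15 + 18 + (-2) = 58
σ = (3, 4, 2, 1): 27 + 15 + 5 + 22 = 69
σ = (4, 1, 2, 3): (-6) + 9 + 5 + (-5) = 3
σ = (4, 1, 3, 2): (-6) + 9 + 19 + (-2) = 20
σ = (4, 2, 1, 3): (-6) + 27 + 18 + (-5) = 34
σ = (4, 2, 3, 1): (-6) + 27 + 19 + 22 = 62
σ = (4, 3, 1, 2): (-6) + (-7) + 18 + (-2) = 3
σ = (4, 3, 2, 1): (-6) + (-7) + 5 + 22 = 14
Optimal value attained by: σ = (4, 1, 2, 3).
Answer: det⊕(C) = 3; verdict: SINGULAR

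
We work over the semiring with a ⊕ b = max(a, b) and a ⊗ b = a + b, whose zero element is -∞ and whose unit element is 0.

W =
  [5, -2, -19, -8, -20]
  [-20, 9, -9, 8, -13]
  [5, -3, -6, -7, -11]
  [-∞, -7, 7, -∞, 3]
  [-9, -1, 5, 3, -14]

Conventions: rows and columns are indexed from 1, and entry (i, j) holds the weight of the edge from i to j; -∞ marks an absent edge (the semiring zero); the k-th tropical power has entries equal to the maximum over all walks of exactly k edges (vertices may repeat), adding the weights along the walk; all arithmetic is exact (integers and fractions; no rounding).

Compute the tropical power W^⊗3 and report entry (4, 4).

W^⊗2:
  [10, 7, -1, 6, -5]
  [-4, 18, 15, 17, 11]
  [10, 6, 0, 5, -4]
  [12, 4, 8, 6, -4]
  [10, 8, 10, 7, 6]
W^⊗3:
  [15, 16, 13, 15, 9]
  [20, 27, 24, 26, 20]
  [15, 15, 12, 14, 8]
  [17, 13, 13, 12, 9]
  [15, 17, 14, 16, 10]
Key observation: the optimum is the walk 4->3->2->4, with weight 7 + (-3) + 8 = 12.
Optimal value attained by: walk 4->3->2->4.
Answer: (W^⊗3)[4][4] = 12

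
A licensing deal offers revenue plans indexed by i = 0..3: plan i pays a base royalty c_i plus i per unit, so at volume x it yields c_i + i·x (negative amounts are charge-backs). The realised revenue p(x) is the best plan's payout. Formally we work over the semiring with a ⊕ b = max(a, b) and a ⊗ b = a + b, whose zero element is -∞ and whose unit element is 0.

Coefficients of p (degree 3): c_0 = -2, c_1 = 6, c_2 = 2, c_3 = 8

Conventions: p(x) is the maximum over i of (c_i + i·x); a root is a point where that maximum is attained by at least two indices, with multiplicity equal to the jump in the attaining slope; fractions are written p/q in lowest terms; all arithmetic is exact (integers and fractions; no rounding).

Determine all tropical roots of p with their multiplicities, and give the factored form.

hull edge (i=0, c=-2) to (i=1, c=6): slope 8, span 1
hull edge (i=1, c=6) to (i=3, c=8): slope 1, span 2
Factored form: p(x) = 8 ⊗ (x ⊕ (-8)) ⊗ (x ⊕ (-1)) ⊗ (x ⊕ (-1))
Answer: roots = -8 (mult 1), -1 (mult 2)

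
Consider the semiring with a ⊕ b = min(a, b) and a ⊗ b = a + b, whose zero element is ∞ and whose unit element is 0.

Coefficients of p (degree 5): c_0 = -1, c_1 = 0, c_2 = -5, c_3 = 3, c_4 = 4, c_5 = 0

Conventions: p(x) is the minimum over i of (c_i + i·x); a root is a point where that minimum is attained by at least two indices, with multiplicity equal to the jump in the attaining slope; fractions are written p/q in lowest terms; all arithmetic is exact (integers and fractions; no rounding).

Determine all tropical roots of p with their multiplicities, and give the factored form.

hull edge (i=0, c=-1) to (i=2, c=-5): slope -2, span 2
hull edge (i=2, c=-5) to (i=5, c=0): slope 5/3, span 3
Factored form: p(x) = 0 ⊗ (x ⊕ (-5/3)) ⊗ (x ⊕ (-5/3)) ⊗ (x ⊕ (-5/3)) ⊗ (x ⊕ 2) ⊗ (x ⊕ 2)
Answer: roots = -5/3 (mult 3), 2 (mult 2)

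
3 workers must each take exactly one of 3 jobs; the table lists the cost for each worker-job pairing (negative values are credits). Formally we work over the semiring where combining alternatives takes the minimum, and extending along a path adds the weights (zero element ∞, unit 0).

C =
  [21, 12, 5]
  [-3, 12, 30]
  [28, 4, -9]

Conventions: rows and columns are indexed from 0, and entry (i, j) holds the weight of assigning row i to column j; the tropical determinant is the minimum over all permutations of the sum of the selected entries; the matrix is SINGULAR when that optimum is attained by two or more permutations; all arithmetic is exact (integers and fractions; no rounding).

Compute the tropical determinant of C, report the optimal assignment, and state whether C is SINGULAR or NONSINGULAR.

σ = (0, 1, 2): 21 + 12 + (-9) = 24
σ = (0, 2, 1): 21 + 30 + 4 = 55
σ = (1, 0, 2): 12 + (-3) + (-9) = 0
σ = (1, 2, 0): 12 + 30 + 28 = 70
σ = (2, 0, 1): 5 + (-3) + 4 = 6
σ = (2, 1, 0): 5 + 12 + 28 = 45
Optimal value attained by: σ = (1, 0, 2).
Answer: det⊕(C) = 0; verdict: NONSINGULAR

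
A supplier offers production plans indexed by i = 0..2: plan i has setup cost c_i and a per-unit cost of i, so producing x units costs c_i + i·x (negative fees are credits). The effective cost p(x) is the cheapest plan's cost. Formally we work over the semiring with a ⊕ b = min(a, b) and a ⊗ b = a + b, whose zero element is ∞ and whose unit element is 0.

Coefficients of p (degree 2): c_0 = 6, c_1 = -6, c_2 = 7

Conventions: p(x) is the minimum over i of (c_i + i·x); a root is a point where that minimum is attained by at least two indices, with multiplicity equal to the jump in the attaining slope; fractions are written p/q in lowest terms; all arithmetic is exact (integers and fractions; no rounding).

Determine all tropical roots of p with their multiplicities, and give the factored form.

hull edge (i=0, c=6) to (i=1, c=-6): slope -12, span 1
hull edge (i=1, c=-6) to (i=2, c=7): slope 13, span 1
Factored form: p(x) = 7 ⊗ (x ⊕ (-13)) ⊗ (x ⊕ 12)
Answer: roots = -13 (mult 1), 12 (mult 1)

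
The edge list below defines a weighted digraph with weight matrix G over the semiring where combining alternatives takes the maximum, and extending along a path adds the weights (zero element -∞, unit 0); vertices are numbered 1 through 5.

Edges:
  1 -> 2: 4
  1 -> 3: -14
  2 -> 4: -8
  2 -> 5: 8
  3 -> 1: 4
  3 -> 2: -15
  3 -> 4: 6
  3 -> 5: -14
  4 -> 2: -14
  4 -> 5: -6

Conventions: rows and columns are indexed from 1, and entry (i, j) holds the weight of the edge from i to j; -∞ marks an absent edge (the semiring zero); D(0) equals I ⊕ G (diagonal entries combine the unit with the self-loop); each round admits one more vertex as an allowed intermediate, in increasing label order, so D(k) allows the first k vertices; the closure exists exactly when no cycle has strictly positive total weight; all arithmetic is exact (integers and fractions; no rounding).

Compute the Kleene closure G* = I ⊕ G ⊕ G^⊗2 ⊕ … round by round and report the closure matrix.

D(0):
  [0, 4, -14, -∞, -∞]
  [-∞, 0, -∞, -8, 8]
  [4, -15, 0, 6, -14]
  [-∞, -14, -∞, 0, -6]
  [-∞, -∞, -∞, -∞, 0]
D(1):
  [0, 4, -14, -∞, -∞]
  [-∞, 0, -∞, -8, 8]
  [4, 8, 0, 6, -14]
  [-∞, -14, -∞, 0, -6]
  [-∞, -∞, -∞, -∞, 0]
D(2):
  [0, 4, -14, -4, 12]
  [-∞, 0, -∞, -8, 8]
  [4, 8, 0, 6, 16]
  [-∞, -14, -∞, 0, -6]
  [-∞, -∞, -∞, -∞, 0]
D(3):
  [0, 4, -14, -4, 12]
  [-∞, 0, -∞, -8, 8]
  [4, 8, 0, 6, 16]
  [-∞, -14, -∞, 0, -6]
  [-∞, -∞, -∞, -∞, 0]
D(4):
  [0, 4, -14, -4, 12]
  [-∞, 0, -∞, -8, 8]
  [4, 8, 0, 6, 16]
  [-∞, -14, -∞, 0, -6]
  [-∞, -∞, -∞, -∞, 0]
D(5):
  [0, 4, -14, -4, 12]
  [-∞, 0, -∞, -8, 8]
  [4, 8, 0, 6, 16]
  [-∞, -14, -∞, 0, -6]
  [-∞, -∞, -∞, -∞, 0]
Answer: G* = [[0, 4, -14, -4, 12], [-∞, 0, -∞, -8, 8], [4, 8, 0, 6, 16], [-∞, -14, -∞, 0, -6], [-∞, -∞, -∞, -∞, 0]]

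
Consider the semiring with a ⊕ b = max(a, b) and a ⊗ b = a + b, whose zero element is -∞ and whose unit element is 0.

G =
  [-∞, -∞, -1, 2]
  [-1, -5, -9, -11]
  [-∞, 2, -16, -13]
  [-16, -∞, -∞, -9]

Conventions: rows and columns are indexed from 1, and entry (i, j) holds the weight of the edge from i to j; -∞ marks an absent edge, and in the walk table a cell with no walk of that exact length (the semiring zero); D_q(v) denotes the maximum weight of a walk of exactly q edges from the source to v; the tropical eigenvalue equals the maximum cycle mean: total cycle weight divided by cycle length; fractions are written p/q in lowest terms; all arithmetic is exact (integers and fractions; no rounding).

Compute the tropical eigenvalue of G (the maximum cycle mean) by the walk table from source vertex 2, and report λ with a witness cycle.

q=0: [-∞, 0, -∞, -∞]
q=1: [-1, -5, -9, -11]
q=2: [-6, -7, -2, 1]
q=3: [-8, 0, -7, -4]
q=4: [-1, -5, -9, -6]
Optimal cycle mean attained by: cycle 1->3->2->1, total (-1) + 2 + (-1), length 3.
Answer: λ = 0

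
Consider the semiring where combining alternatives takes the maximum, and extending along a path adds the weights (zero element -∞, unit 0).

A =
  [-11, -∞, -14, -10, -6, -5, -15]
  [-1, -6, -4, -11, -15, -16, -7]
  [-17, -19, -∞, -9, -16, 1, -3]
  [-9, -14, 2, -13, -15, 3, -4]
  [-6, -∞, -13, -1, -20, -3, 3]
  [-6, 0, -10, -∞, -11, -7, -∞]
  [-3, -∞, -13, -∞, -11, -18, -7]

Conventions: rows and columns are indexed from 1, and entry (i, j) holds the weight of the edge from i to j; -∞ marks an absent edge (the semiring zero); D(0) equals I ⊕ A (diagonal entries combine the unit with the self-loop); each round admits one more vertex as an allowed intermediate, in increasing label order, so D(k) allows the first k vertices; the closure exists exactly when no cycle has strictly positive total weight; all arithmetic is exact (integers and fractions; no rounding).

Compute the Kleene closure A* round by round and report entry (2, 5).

D(0):
  [0, -∞, -14, -10, -6, -5, -15]
  [-1, 0, -4, -11, -15, -16, -7]
  [-17, -19, 0, -9, -16, 1, -3]
  [-9, -14, 2, 0, -15, 3, -4]
  [-6, -∞, -13, -1, 0, -3, 3]
  [-6, 0, -10, -∞, -11, 0, -∞]
  [-3, -∞, -13, -∞, -11, -18, 0]
D(1):
  [0, -∞, -14, -10, -6, -5, -15]
  [-1, 0, -4, -11, -7, -6, -7]
  [-17, -19, 0, -9, -16, 1, -3]
  [-9, -14, 2, 0, -15, 3, -4]
  [-6, -∞, -13, -1, 0, -3, 3]
  [-6, 0, -10, -16, -11, 0, -21]
  [-3, -∞, -13, -13, -9, -8, 0]
D(2):
  [0, -∞, -14, -10, -6, -5, -15]
  [-1, 0, -4, -11, -7, -6, -7]
  [-17, -19, 0, -9, -16, 1, -3]
  [-9, -14, 2, 0, -15, 3, -4]
  [-6, -∞, -13, -1, 0, -3, 3]
  [-1, 0, -4, -11, -7, 0, -7]
  [-3, -∞, -13, -13, -9, -8, 0]
D(3):
  [0, -33, -14, -10, -6, -5, -15]
  [-1, 0, -4, -11, -7, -3, -7]
  [-17, -19, 0, -9, -16, 1, -3]
  [-9, -14, 2, 0, -14, 3, -1]
  [-6, -32, -13, -1, 0, -3, 3]
  [-1, 0, -4, -11, -7, 0, -7]
  [-3, -32, -13, -13, -9, -8, 0]
D(4):
  [0, -24, -8, -10, -6, -5, -11]
  [-1, 0, -4, -11, -7, -3, -7]
  [-17, -19, 0, -9, -16, 1, -3]
  [-9, -14, 2, 0, -14, 3, -1]
  [-6, -15, 1, -1, 0, 2, 3]
  [-1, 0, -4, -11, -7, 0, -7]
  [-3, -27, -11, -13, -9, -8, 0]
D(5):
  [0, -21, -5, -7, -6, -4, -3]
  [-1, 0, -4, -8, -7, -3, -4]
  [-17, -19, 0, -9, -16, 1, -3]
  [-9, -14, 2, 0, -14, 3, -1]
  [-6, -15, 1, -1, 0, 2, 3]
  [-1, 0, -4, -8, -7, 0, -4]
  [-3, -24, -8, -10, -9, -7, 0]
D(6):
  [0, -4, -5, -7, -6, -4, -3]
  [-1, 0, -4, -8, -7, -3, -4]
  [0, 1, 0, -7, -6, 1, -3]
  [2, 3, 2, 0, -4, 3, -1]
  [1, 2, 1, -1, 0, 2, 3]
  [-1, 0, -4, -8, -7, 0, -4]
  [-3, -7, -8, -10, -9, -7, 0]
D(7):
  [0, -4, -5, -7, -6, -4, -3]
  [-1, 0, -4, -8, -7, -3, -4]
  [0, 1, 0, -7, -6, 1, -3]
  [2, 3, 2, 0, -4, 3, -1]
  [1, 2, 1, -1, 0, 2, 3]
  [-1, 0, -4, -8, -7, 0, -4]
  [-3, -7, -8, -10, -9, -7, 0]
Answer: A*[2][5] = -7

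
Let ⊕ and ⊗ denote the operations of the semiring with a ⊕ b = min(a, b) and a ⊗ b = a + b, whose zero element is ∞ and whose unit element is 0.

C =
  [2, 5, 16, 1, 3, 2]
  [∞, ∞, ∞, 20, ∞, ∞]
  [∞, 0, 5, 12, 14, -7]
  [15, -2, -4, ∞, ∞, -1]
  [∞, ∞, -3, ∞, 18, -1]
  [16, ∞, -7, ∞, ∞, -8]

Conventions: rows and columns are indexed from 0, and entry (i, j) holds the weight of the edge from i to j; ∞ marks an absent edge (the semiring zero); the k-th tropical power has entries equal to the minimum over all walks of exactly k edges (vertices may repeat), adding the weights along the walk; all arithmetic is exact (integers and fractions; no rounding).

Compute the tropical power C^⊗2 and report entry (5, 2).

C^⊗2:
  [4, -1, -5, 3, 5, -6]
  [35, 18, 16, ∞, ∞, 19]
  [9, 5, -14, 17, 19, -15]
  [15, -4, -8, 8, 10, -11]
  [15, -3, -8, 9, 11, -10]
  [8, -7, -15, 5, 7, -16]
Key observation: the optimum is the walk 5->5->2, with weight (-8) + (-7) = -15.
Optimal value attained by: walk 5->5->2.
Answer: (C^⊗2)[5][2] = -15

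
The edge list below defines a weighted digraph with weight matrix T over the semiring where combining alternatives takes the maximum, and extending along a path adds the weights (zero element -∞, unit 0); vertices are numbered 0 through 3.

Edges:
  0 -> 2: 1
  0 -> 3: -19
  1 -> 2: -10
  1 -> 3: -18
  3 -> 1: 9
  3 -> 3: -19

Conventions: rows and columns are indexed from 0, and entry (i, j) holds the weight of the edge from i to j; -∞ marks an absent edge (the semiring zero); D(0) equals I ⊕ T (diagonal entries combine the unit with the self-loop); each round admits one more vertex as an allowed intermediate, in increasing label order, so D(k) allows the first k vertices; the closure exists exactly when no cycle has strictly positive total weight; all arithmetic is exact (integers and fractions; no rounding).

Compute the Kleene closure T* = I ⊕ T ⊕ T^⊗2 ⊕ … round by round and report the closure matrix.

D(0):
  [0, -∞, 1, -19]
  [-∞, 0, -10, -18]
  [-∞, -∞, 0, -∞]
  [-∞, 9, -∞, 0]
D(1):
  [0, -∞, 1, -19]
  [-∞, 0, -10, -18]
  [-∞, -∞, 0, -∞]
  [-∞, 9, -∞, 0]
D(2):
  [0, -∞, 1, -19]
  [-∞, 0, -10, -18]
  [-∞, -∞, 0, -∞]
  [-∞, 9, -1, 0]
D(3):
  [0, -∞, 1, -19]
  [-∞, 0, -10, -18]
  [-∞, -∞, 0, -∞]
  [-∞, 9, -1, 0]
D(4):
  [0, -10, 1, -19]
  [-∞, 0, -10, -18]
  [-∞, -∞, 0, -∞]
  [-∞, 9, -1, 0]
Answer: T* = [[0, -10, 1, -19], [-∞, 0, -10, -18], [-∞, -∞, 0, -∞], [-∞, 9, -1, 0]]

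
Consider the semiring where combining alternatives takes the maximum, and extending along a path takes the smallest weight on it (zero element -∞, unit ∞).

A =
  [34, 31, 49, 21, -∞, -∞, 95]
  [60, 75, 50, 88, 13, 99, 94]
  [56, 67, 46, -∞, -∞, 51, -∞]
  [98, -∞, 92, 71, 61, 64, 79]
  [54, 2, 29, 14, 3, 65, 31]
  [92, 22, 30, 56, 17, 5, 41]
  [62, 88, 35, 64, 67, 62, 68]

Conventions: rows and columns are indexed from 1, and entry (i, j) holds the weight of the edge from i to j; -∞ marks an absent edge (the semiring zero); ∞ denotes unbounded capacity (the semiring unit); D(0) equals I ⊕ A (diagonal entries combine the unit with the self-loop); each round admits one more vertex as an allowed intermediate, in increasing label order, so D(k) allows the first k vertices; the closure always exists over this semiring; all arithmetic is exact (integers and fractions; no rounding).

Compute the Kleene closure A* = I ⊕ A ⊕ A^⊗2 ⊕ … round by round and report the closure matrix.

D(0):
  [∞, 31, 49, 21, -∞, -∞, 95]
  [60, ∞, 50, 88, 13, 99, 94]
  [56, 67, ∞, -∞, -∞, 51, -∞]
  [98, -∞, 92, ∞, 61, 64, 79]
  [54, 2, 29, 14, ∞, 65, 31]
  [92, 22, 30, 56, 17, ∞, 41]
  [62, 88, 35, 64, 67, 62, ∞]
D(1):
  [∞, 31, 49, 21, -∞, -∞, 95]
  [60, ∞, 50, 88, 13, 99, 94]
  [56, 67, ∞, 21, -∞, 51, 56]
  [98, 31, 92, ∞, 61, 64, 95]
  [54, 31, 49, 21, ∞, 65, 54]
  [92, 31, 49, 56, 17, ∞, 92]
  [62, 88, 49, 64, 67, 62, ∞]
D(2):
  [∞, 31, 49, 31, 13, 31, 95]
  [60, ∞, 50, 88, 13, 99, 94]
  [60, 67, ∞, 67, 13, 67, 67]
  [98, 31, 92, ∞, 61, 64, 95]
  [54, 31, 49, 31, ∞, 65, 54]
  [92, 31, 49, 56, 17, ∞, 92]
  [62, 88, 50, 88, 67, 88, ∞]
D(3):
  [∞, 49, 49, 49, 13, 49, 95]
  [60, ∞, 50, 88, 13, 99, 94]
  [60, 67, ∞, 67, 13, 67, 67]
  [98, 67, 92, ∞, 61, 67, 95]
  [54, 49, 49, 49, ∞, 65, 54]
  [92, 49, 49, 56, 17, ∞, 92]
  [62, 88, 50, 88, 67, 88, ∞]
D(4):
  [∞, 49, 49, 49, 49, 49, 95]
  [88, ∞, 88, 88, 61, 99, 94]
  [67, 67, ∞, 67, 61, 67, 67]
  [98, 67, 92, ∞, 61, 67, 95]
  [54, 49, 49, 49, ∞, 65, 54]
  [92, 56, 56, 56, 56, ∞, 92]
  [88, 88, 88, 88, 67, 88, ∞]
D(5):
  [∞, 49, 49, 49, 49, 49, 95]
  [88, ∞, 88, 88, 61, 99, 94]
  [67, 67, ∞, 67, 61, 67, 67]
  [98, 67, 92, ∞, 61, 67, 95]
  [54, 49, 49, 49, ∞, 65, 54]
  [92, 56, 56, 56, 56, ∞, 92]
  [88, 88, 88, 88, 67, 88, ∞]
D(6):
  [∞, 49, 49, 49, 49, 49, 95]
  [92, ∞, 88, 88, 61, 99, 94]
  [67, 67, ∞, 67, 61, 67, 67]
  [98, 67, 92, ∞, 61, 67, 95]
  [65, 56, 56, 56, ∞, 65, 65]
  [92, 56, 56, 56, 56, ∞, 92]
  [88, 88, 88, 88, 67, 88, ∞]
D(7):
  [∞, 88, 88, 88, 67, 88, 95]
  [92, ∞, 88, 88, 67, 99, 94]
  [67, 67, ∞, 67, 67, 67, 67]
  [98, 88, 92, ∞, 67, 88, 95]
  [65, 65, 65, 65, ∞, 65, 65]
  [92, 88, 88, 88, 67, ∞, 92]
  [88, 88, 88, 88, 67, 88, ∞]
Answer: A* = [[∞, 88, 88, 88, 67, 88, 95], [92, ∞, 88, 88, 67, 99, 94], [67, 67, ∞, 67, 67, 67, 67], [98, 88, 92, ∞, 67, 88, 95], [65, 65, 65, 65, ∞, 65, 65], [92, 88, 88, 88, 67, ∞, 92], [88, 88, 88, 88, 67, 88, ∞]]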